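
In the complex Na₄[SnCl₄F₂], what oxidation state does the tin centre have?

+2

4 sodium outside the brackets (+1 each) → the complex ion is 4−.
Ligand charges: 4×Cl = -4; 2×F = -2; sum -6.
Sn + (-6) = 4− ⇒ Sn is +2.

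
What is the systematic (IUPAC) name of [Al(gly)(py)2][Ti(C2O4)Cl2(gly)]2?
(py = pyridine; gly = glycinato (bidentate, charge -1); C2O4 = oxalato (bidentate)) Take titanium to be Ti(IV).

(glycinato)bis(pyridine)aluminium(III) dichloro(glycinato)oxalatotitanate(IV)

Both ions are complex: the cation is named first with the plain metal name, the anion second with the -ate form; each ion's ligands are alphabetised independently.
Ti is given as +4; the anion's ligand charges sum to -5, so the complex anion is 1−.
With 2 anions per cation, the cation must be 2×1 = 2+.
Cation: ligand charges sum to -1; for the ion to be 2+, Al = +3.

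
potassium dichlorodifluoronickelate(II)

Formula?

K2[NiCl2F2]

Ligands: 2 chloro (Cl, -1), 2 fluoro (F, -1). Ligand charge sum = -4.
Charge balance with potassium (+1) requires 1 complex ion per 2 potassium.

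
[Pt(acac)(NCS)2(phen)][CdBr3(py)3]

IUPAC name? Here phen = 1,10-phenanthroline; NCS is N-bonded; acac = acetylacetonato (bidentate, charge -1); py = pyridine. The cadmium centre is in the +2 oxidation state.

(acetylacetonato)diisothiocyanato(1,10-phenanthroline)platinum(IV) tribromotris(pyridine)cadmate(II)

Both ions are complex: the cation is named first with the plain metal name, the anion second with the -ate form; each ion's ligands are alphabetised independently.
Cd is given as +2; the anion's ligand charges sum to -3, so the complex anion is 1−.
A 1:1 salt means the cation carries the equal and opposite charge, 1+.
Cation: ligand charges sum to -3; for the ion to be 1+, Pt = +4.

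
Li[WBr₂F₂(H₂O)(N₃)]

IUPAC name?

The 1 lithium counter-ion carries a total charge of +1, so each complex ion is 1−.
Ligand charges: 1×azido (-1 each), 1×aqua (neutral), 2×bromo (-1 each), 2×fluoro (-1 each); total -5. So W + (-5) = 1−, giving W = +4.
Ligands are named alphabetically: aqua before azido before bromo before fluoro.
The complex ion is anionic, so tungsten takes the -ate form tungstate(IV).

lithium aquaazidodibromodifluorotungstate(IV)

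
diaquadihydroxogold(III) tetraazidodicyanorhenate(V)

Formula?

Cation [Au…]: ligand charges -2, Au(III) ⇒ ion charge 1+.
Anion [Re…]: ligand charges -6, Re(V) ⇒ ion charge 1−.
One 1+ cation balances one 1− anion.

[Au(H2O)2(OH)2][Re(CN)2(N3)4]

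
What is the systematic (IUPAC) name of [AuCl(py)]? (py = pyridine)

chloro(pyridine)gold(I)

There is no counter-ion, so the complex is neutral overall.
Ligand charges: 1×chloro (-1 each), 1×pyridine (neutral); total -1. So Au + (-1) = 0, giving Au = +1.
Ligands are named alphabetically: chloro before pyridine.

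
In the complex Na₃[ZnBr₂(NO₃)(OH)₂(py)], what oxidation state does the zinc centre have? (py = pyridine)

+2

3 sodium outside the brackets (+1 each) → the complex ion is 3−.
Ligand charges: 2×OH = -2; 1×py neutral; 1×NO3 = -1; 2×Br = -2; sum -5.
Zn + (-5) = 3− ⇒ Zn is +2.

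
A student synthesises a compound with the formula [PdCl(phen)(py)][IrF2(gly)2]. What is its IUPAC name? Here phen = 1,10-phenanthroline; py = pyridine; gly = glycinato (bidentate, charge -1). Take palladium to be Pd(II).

chloro(1,10-phenanthroline)(pyridine)palladium(II) difluorobis(glycinato)iridate(III)

Both ions are complex: the cation is named first with the plain metal name, the anion second with the -ate form; each ion's ligands are alphabetised independently.
Pd is given as +2; the cation's ligand charges sum to -1, so the complex cation is 1+.
A 1:1 salt means the anion carries the equal and opposite charge, 1−.
Anion: ligand charges sum to -4; for the ion to be 1−, Ir = +3.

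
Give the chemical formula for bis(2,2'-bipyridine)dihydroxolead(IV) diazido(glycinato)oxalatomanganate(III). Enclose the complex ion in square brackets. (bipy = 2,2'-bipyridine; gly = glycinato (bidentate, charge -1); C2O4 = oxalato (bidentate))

[Pb(bipy)2(OH)2][Mn(C2O4)(gly)(N3)2]

Cation [Pb…]: ligand charges -2, Pb(IV) ⇒ ion charge 2+.
Anion [Mn…]: ligand charges -5, Mn(III) ⇒ ion charge 2−.
One 2+ cation balances one 2− anion.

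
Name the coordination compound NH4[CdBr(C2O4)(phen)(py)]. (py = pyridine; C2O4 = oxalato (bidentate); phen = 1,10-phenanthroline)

The 1 ammonium counter-ion carries a total charge of +1, so each complex ion is 1−.
Ligand charges: 1×pyridine (neutral), 1×oxalato (-2 each), 1×bromo (-1 each), 1×1,10-phenanthroline (neutral); total -3. So Cd + (-3) = 1−, giving Cd = +2.
Ligands are named alphabetically: bromo before oxalato before phenanthroline before pyridine.
The complex ion is anionic, so cadmium takes the -ate form cadmate(II).

ammonium bromooxalato(1,10-phenanthroline)(pyridine)cadmate(II)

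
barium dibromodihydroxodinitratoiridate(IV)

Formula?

Ligands: 2 hydroxo (OH, -1), 2 nitrato (NO3, -1), 2 bromo (Br, -1). Ligand charge sum = -6.
With Ir in oxidation state +4, the complex ion is [Ir...]^2−.
Charge balance with barium (+2) requires 1 complex ion per 1 barium.

Ba[IrBr2(NO3)2(OH)2]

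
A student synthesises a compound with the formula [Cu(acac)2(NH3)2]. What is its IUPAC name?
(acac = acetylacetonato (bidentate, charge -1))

There is no counter-ion, so the complex is neutral overall.
Ligand charges: 2×ammine (neutral), 2×acetylacetonato (-1 each); total -2. So Cu + (-2) = 0, giving Cu = +2.
Ligands are named alphabetically: acetylacetonato before ammine.

bis(acetylacetonato)diamminecopper(II)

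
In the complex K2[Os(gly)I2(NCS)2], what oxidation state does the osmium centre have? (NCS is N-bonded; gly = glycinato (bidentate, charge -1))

+3

2 potassium outside the brackets (+1 each) → the complex ion is 2−.
Ligand charges: 2×I = -2; 2×NCS = -2; 1×gly = -1; sum -5.
Os + (-5) = 2− ⇒ Os is +3.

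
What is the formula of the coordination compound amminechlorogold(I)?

Ligands: 1 chloro (Cl, -1), 1 ammine (NH3, neutral). Ligand charge sum = -1.
With Au in oxidation state +1, the complex ion is [Au...].

[AuCl(NH3)]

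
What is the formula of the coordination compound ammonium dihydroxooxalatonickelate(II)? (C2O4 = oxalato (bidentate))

Ligands: 1 oxalato (C2O4, -2), 2 hydroxo (OH, -1). Ligand charge sum = -4.
Charge balance with ammonium (+1) requires 1 complex ion per 2 ammonium.

(NH4)2[Ni(C2O4)(OH)2]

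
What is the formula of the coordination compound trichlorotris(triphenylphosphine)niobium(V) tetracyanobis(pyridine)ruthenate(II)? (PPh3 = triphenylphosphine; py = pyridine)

[NbCl3(PPh3)3][Ru(CN)4(py)2]

Cation [Nb…]: ligand charges -3, Nb(V) ⇒ ion charge 2+.
Anion [Ru…]: ligand charges -4, Ru(II) ⇒ ion charge 2−.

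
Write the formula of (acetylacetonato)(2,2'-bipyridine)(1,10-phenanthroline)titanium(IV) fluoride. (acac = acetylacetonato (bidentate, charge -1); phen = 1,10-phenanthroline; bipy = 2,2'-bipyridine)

[Ti(acac)(bipy)(phen)]F3

Ligands: 1 acetylacetonato (acac, -1), 1 1,10-phenanthroline (phen, neutral), 1 2,2'-bipyridine (bipy, neutral). Ligand charge sum = -1.
Charge balance with fluoride (-1) requires 1 complex ion per 3 fluoride.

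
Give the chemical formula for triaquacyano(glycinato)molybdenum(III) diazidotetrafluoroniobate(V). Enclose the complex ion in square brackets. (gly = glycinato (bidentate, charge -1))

[Mo(CN)(gly)(H2O)3][NbF4(N3)2]

Cation [Mo…]: ligand charges -2, Mo(III) ⇒ ion charge 1+.
Anion [Nb…]: ligand charges -6, Nb(V) ⇒ ion charge 1−.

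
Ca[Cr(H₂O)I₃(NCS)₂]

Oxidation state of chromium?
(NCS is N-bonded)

+3

1 calcium outside the brackets (+2 each) → the complex ion is 2−.
Ligand charges: 1×H2O neutral; 2×NCS = -2; 3×I = -3; sum -5.
Cr + (-5) = 2− ⇒ Cr is +3.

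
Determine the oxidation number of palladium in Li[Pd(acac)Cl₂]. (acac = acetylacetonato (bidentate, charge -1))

+2

1 lithium outside the brackets (+1 each) → the complex ion is 1−.
Ligand charges: 1×acac = -1; 2×Cl = -2; sum -3.
Pd + (-3) = 1− ⇒ Pd is +2.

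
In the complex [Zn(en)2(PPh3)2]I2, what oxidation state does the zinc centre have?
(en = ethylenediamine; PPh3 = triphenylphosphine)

2 iodide outside the brackets (-1 each) → the complex ion is 2+.
Ligand charges: 2×en neutral; 2×PPh3 neutral; sum 0.
Zn + (0) = 2+ ⇒ Zn is +2.

+2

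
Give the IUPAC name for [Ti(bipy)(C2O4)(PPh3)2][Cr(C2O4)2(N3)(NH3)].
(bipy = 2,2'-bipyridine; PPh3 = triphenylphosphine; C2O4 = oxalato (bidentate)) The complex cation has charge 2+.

(2,2'-bipyridine)oxalatobis(triphenylphosphine)titanium(IV) ammineazidodioxalatochromate(III)

Both ions are complex: the cation is named first with the plain metal name, the anion second with the -ate form; each ion's ligands are alphabetised independently.
The complex cation is given as 2+; its ligand charges sum to -2, so Ti = +4.
A 1:1 salt means the anion carries the equal and opposite charge, 2−.
Anion: ligand charges sum to -5; for the ion to be 2−, Cr = +3.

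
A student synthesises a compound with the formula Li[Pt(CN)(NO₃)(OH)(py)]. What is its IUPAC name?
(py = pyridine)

The 1 lithium counter-ion carries a total charge of +1, so each complex ion is 1−.
Ligand charges: 1×hydroxo (-1 each), 1×nitrato (-1 each), 1×pyridine (neutral), 1×cyano (-1 each); total -3. So Pt + (-3) = 1−, giving Pt = +2.
The complex ion is anionic, so platinum takes the -ate form platinate(II).

lithium cyanohydroxonitrato(pyridine)platinate(II)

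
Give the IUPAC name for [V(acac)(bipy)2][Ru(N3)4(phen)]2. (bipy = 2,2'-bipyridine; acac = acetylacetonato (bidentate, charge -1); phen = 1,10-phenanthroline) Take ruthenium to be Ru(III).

(acetylacetonato)bis(2,2'-bipyridine)vanadium(III) tetraazido(1,10-phenanthroline)ruthenate(III)

Ru is given as +3; the anion's ligand charges sum to -4, so the complex anion is 1−.
With 2 anions per cation, the cation must be 2×1 = 2+.
Cation: ligand charges sum to -1; for the ion to be 2+, V = +3.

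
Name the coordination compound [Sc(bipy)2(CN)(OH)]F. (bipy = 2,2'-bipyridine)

The 1 fluoride counter-ion carries a total charge of -1, so each complex ion is 1+.
Ligand charges: 2×2,2'-bipyridine (neutral), 1×hydroxo (-1 each), 1×cyano (-1 each); total -2. So Sc + (-2) = 1+, giving Sc = +3.
Ligands are named alphabetically: bipyridine before cyano before hydroxo.

bis(2,2'-bipyridine)cyanohydroxoscandium(III) fluoride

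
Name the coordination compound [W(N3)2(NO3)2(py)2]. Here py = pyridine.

There is no counter-ion, so the complex is neutral overall.
Ligand charges: 2×pyridine (neutral), 2×nitrato (-1 each), 2×azido (-1 each); total -4. So W + (-4) = 0, giving W = +4.
Ligands are named alphabetically: azido before nitrato before pyridine.

diazidodinitratobis(pyridine)tungsten(IV)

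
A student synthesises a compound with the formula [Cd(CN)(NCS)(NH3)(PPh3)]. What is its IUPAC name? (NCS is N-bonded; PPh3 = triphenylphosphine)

There is no counter-ion, so the complex is neutral overall.
Ligand charges: 1×cyano (-1 each), 1×isothiocyanato (-1 each), 1×triphenylphosphine (neutral), 1×ammine (neutral); total -2. So Cd + (-2) = 0, giving Cd = +2.
Ligands are named alphabetically: ammine before cyano before isothiocyanato before triphenylphosphine.

amminecyanoisothiocyanato(triphenylphosphine)cadmium(II)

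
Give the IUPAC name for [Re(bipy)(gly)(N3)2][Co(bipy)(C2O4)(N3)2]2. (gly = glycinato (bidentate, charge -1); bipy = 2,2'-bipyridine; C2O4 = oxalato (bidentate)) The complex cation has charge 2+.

diazido(2,2'-bipyridine)(glycinato)rhenium(V) diazido(2,2'-bipyridine)oxalatocobaltate(III)

Both ions are complex: the cation is named first with the plain metal name, the anion second with the -ate form; each ion's ligands are alphabetised independently.
The complex cation is given as 2+; its ligand charges sum to -3, so Re = +5.
With 2 anions per cation, each anion must be 2/2 = 1−.
Anion: ligand charges sum to -4; for the ion to be 1−, Co = +3.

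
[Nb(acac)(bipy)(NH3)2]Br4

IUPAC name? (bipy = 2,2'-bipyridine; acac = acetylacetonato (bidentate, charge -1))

The 4 bromide counter-ions carry a total charge of -4, so each complex ion is 4+.
Ligand charges: 1×2,2'-bipyridine (neutral), 1×acetylacetonato (-1 each), 2×ammine (neutral); total -1. So Nb + (-1) = 4+, giving Nb = +5.
Ligands are named alphabetically: acetylacetonato before ammine before bipyridine.

(acetylacetonato)diammine(2,2'-bipyridine)niobium(V) bromide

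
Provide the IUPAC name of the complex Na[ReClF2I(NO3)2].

The 1 sodium counter-ion carries a total charge of +1, so each complex ion is 1−.
Ligand charges: 2×nitrato (-1 each), 2×fluoro (-1 each), 1×chloro (-1 each), 1×iodo (-1 each); total -6. So Re + (-6) = 1−, giving Re = +5.
Ligands are named alphabetically: chloro before fluoro before iodo before nitrato.
The complex ion is anionic, so rhenium takes the -ate form rhenate(V).

sodium chlorodifluoroiododinitratorhenate(V)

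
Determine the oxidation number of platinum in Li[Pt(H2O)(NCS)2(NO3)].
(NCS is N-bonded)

1 lithium outside the brackets (+1 each) → the complex ion is 1−.
Ligand charges: 2×NCS = -2; 1×H2O neutral; 1×NO3 = -1; sum -3.
Pt + (-3) = 1− ⇒ Pt is +2.

+2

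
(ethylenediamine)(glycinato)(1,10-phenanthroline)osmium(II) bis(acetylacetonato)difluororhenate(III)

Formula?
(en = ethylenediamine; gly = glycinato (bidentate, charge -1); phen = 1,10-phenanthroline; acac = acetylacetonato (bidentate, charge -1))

[Os(en)(gly)(phen)][Re(acac)2F2]

Cation [Os…]: ligand charges -1, Os(II) ⇒ ion charge 1+.
Anion [Re…]: ligand charges -4, Re(III) ⇒ ion charge 1−.
One 1+ cation balances one 1− anion.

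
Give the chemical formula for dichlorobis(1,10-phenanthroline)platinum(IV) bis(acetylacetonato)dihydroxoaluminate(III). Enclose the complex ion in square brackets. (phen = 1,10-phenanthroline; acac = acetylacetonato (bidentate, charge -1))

[PtCl2(phen)2][Al(acac)2(OH)2]2

Cation [Pt…]: ligand charges -2, Pt(IV) ⇒ ion charge 2+.
Anion [Al…]: ligand charges -4, Al(III) ⇒ ion charge 1−.
One 2+ cation requires 2 of the 1− anion.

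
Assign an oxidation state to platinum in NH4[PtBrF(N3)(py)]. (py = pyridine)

1 ammonium outside the brackets (+1 each) → the complex ion is 1−.
Ligand charges: 1×Br = -1; 1×F = -1; 1×py neutral; 1×N3 = -1; sum -3.
Pt + (-3) = 1− ⇒ Pt is +2.

+2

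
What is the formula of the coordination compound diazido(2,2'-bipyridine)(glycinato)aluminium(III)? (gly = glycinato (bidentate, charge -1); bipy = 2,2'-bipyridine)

Ligands: 2 azido (N3, -1), 1 glycinato (gly, -1), 1 2,2'-bipyridine (bipy, neutral). Ligand charge sum = -3.
With Al in oxidation state +3, the complex ion is [Al...].

[Al(bipy)(gly)(N3)2]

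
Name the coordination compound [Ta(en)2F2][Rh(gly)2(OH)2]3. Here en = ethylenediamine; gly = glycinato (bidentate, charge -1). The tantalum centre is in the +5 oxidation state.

bis(ethylenediamine)difluorotantalum(V) bis(glycinato)dihydroxorhodate(III)

Ta is given as +5; the cation's ligand charges sum to -2, so the complex cation is 3+.
With 3 anions per cation, each anion must be 3/3 = 1−.
Anion: ligand charges sum to -4; for the ion to be 1−, Rh = +3.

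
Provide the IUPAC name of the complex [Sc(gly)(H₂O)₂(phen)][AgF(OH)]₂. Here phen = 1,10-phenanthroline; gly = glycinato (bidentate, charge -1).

Scandium is always +3 in its complexes; the cation's ligand charges sum to -1, so the complex cation is 2+.
With 2 anions per cation, each anion must be 2/2 = 1−.
Anion: ligand charges sum to -2; for the ion to be 1−, Ag = +1.

diaqua(glycinato)(1,10-phenanthroline)scandium(III) fluorohydroxoargentate(I)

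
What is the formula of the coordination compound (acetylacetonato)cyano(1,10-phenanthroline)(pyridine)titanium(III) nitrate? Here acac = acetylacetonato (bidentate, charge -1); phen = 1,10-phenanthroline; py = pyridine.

Ligands: 1 acetylacetonato (acac, -1), 1 1,10-phenanthroline (phen, neutral), 1 cyano (CN, -1), 1 pyridine (py, neutral). Ligand charge sum = -2.
Charge balance with nitrate (-1) requires 1 complex ion per 1 nitrate.

[Ti(acac)(CN)(phen)(py)]NO3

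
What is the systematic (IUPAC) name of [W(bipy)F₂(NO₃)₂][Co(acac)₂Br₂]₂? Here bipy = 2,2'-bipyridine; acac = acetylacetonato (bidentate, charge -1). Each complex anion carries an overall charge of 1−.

(2,2'-bipyridine)difluorodinitratotungsten(VI) bis(acetylacetonato)dibromocobaltate(III)

Both ions are complex: the cation is named first with the plain metal name, the anion second with the -ate form; each ion's ligands are alphabetised independently.
The complex anion is given as 1−; its ligand charges sum to -4, so Co = +3.
With 2 anions per cation, the cation must be 2×1 = 2+.
Cation: ligand charges sum to -4; for the ion to be 2+, W = +6.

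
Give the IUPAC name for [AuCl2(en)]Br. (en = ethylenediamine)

The 1 bromide counter-ion carries a total charge of -1, so each complex ion is 1+.
Ligand charges: 1×ethylenediamine (neutral), 2×chloro (-1 each); total -2. So Au + (-2) = 1+, giving Au = +3.
Ligands are named alphabetically: chloro before ethylenediamine.

dichloro(ethylenediamine)gold(III) bromide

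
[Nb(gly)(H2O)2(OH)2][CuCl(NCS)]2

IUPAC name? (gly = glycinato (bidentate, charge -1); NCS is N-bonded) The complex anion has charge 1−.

The complex anion is given as 1−; its ligand charges sum to -2, so Cu = +1.
With 2 anions per cation, the cation must be 2×1 = 2+.
Cation: ligand charges sum to -3; for the ion to be 2+, Nb = +5.

diaqua(glycinato)dihydroxoniobium(V) chloroisothiocyanatocuprate(I)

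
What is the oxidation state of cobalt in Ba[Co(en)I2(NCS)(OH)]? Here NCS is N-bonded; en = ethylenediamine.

1 barium outside the brackets (+2 each) → the complex ion is 2−.
Ligand charges: 2×I = -2; 1×NCS = -1; 1×en neutral; 1×OH = -1; sum -4.
Co + (-4) = 2− ⇒ Co is +2.

+2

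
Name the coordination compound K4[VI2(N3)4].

potassium tetraazidodiiodovanadate(II)

The 4 potassium counter-ions carry a total charge of +4, so each complex ion is 4−.
Ligand charges: 2×iodo (-1 each), 4×azido (-1 each); total -6. So V + (-6) = 4−, giving V = +2.
The complex ion is anionic, so vanadium takes the -ate form vanadate(II).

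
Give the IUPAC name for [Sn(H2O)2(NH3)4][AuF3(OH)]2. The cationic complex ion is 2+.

The complex cation is given as 2+; its ligand charges sum to 0, so Sn = +2.
With 2 anions per cation, each anion must be 2/2 = 1−.
Anion: ligand charges sum to -4; for the ion to be 1−, Au = +3.

tetraamminediaquatin(II) trifluorohydroxoaurate(III)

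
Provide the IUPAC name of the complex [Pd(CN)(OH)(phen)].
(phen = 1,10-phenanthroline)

cyanohydroxo(1,10-phenanthroline)palladium(II)

There is no counter-ion, so the complex is neutral overall.
Ligand charges: 1×1,10-phenanthroline (neutral), 1×cyano (-1 each), 1×hydroxo (-1 each); total -2. So Pd + (-2) = 0, giving Pd = +2.
Ligands are named alphabetically: cyano before hydroxo before phenanthroline.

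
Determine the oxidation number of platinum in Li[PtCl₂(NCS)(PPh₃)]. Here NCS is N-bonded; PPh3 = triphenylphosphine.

1 lithium outside the brackets (+1 each) → the complex ion is 1−.
Ligand charges: 1×NCS = -1; 1×PPh3 neutral; 2×Cl = -2; sum -3.
Pt + (-3) = 1− ⇒ Pt is +2.

+2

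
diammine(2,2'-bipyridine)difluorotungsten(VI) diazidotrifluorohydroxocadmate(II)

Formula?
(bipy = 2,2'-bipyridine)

Cation [W…]: ligand charges -2, W(VI) ⇒ ion charge 4+.
Anion [Cd…]: ligand charges -6, Cd(II) ⇒ ion charge 4−.

[W(bipy)F2(NH3)2][CdF3(N3)2(OH)]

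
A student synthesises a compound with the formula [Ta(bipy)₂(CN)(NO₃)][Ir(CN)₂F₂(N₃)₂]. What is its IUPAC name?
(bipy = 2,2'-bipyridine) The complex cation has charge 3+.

bis(2,2'-bipyridine)cyanonitratotantalum(V) diazidodicyanodifluoroiridate(III)

Both ions are complex: the cation is named first with the plain metal name, the anion second with the -ate form; each ion's ligands are alphabetised independently.
The complex cation is given as 3+; its ligand charges sum to -2, so Ta = +5.
A 1:1 salt means the anion carries the equal and opposite charge, 3−.
Anion: ligand charges sum to -6; for the ion to be 3−, Ir = +3.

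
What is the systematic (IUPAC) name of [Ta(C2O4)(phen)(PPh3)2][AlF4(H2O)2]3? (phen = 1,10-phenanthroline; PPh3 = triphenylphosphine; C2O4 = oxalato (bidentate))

oxalato(1,10-phenanthroline)bis(triphenylphosphine)tantalum(V) diaquatetrafluoroaluminate(III)

Both ions are complex: the cation is named first with the plain metal name, the anion second with the -ate form; each ion's ligands are alphabetised independently.
Aluminium is always +3 in its complexes; the anion's ligand charges sum to -4, so the complex anion is 1−.
With 3 anions per cation, the cation must be 3×1 = 3+.
Cation: ligand charges sum to -2; for the ion to be 3+, Ta = +5.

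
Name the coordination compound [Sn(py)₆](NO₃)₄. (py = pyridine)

hexakis(pyridine)tin(IV) nitrate

The 4 nitrate counter-ions carry a total charge of -4, so each complex ion is 4+.
Ligand charges: 6×pyridine (neutral); total 0. So Sn + (0) = 4+, giving Sn = +4.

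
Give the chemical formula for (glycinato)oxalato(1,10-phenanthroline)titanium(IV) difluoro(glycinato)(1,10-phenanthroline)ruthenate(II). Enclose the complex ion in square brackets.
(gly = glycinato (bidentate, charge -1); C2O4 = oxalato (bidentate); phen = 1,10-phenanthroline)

Cation [Ti…]: ligand charges -3, Ti(IV) ⇒ ion charge 1+.
Anion [Ru…]: ligand charges -3, Ru(II) ⇒ ion charge 1−.

[Ti(C2O4)(gly)(phen)][RuF2(gly)(phen)]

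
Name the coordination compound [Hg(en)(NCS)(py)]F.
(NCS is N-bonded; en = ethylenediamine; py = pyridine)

The 1 fluoride counter-ion carries a total charge of -1, so each complex ion is 1+.
Ligand charges: 1×isothiocyanato (-1 each), 1×ethylenediamine (neutral), 1×pyridine (neutral); total -1. So Hg + (-1) = 1+, giving Hg = +2.
Ligands are named alphabetically: ethylenediamine before isothiocyanato before pyridine.

(ethylenediamine)isothiocyanato(pyridine)mercury(II) fluoride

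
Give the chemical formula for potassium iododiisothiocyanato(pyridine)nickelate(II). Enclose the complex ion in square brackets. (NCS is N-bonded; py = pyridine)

K[NiI(NCS)2(py)]

Ligands: 2 isothiocyanato (NCS, -1), 1 pyridine (py, neutral), 1 iodo (I, -1). Ligand charge sum = -3.
Charge balance with potassium (+1) requires 1 complex ion per 1 potassium.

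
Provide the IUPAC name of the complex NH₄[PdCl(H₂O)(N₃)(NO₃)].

The 1 ammonium counter-ion carries a total charge of +1, so each complex ion is 1−.
Ligand charges: 1×azido (-1 each), 1×nitrato (-1 each), 1×aqua (neutral), 1×chloro (-1 each); total -3. So Pd + (-3) = 1−, giving Pd = +2.
Ligands are named alphabetically: aqua before azido before chloro before nitrato.
The complex ion is anionic, so palladium takes the -ate form palladate(II).

ammonium aquaazidochloronitratopalladate(II)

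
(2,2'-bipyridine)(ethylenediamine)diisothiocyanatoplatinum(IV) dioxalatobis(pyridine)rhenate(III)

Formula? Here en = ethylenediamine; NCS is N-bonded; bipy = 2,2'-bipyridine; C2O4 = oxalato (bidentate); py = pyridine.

[Pt(bipy)(en)(NCS)2][Re(C2O4)2(py)2]2

Cation [Pt…]: ligand charges -2, Pt(IV) ⇒ ion charge 2+.
Anion [Re…]: ligand charges -4, Re(III) ⇒ ion charge 1−.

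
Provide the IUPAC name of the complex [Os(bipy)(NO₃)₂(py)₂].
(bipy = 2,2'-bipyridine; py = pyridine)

(2,2'-bipyridine)dinitratobis(pyridine)osmium(II)

There is no counter-ion, so the complex is neutral overall.
Ligand charges: 1×2,2'-bipyridine (neutral), 2×pyridine (neutral), 2×nitrato (-1 each); total -2. So Os + (-2) = 0, giving Os = +2.
Ligands are named alphabetically: bipyridine before nitrato before pyridine.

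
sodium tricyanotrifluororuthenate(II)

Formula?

Ligands: 3 fluoro (F, -1), 3 cyano (CN, -1). Ligand charge sum = -6.
With Ru in oxidation state +2, the complex ion is [Ru...]^4−.
Charge balance with sodium (+1) requires 1 complex ion per 4 sodium.

Na4[Ru(CN)3F3]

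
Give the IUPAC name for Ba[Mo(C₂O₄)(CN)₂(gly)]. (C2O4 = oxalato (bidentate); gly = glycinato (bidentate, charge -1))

barium dicyano(glycinato)oxalatomolybdate(III)

The 1 barium counter-ion carries a total charge of +2, so each complex ion is 2−.
Ligand charges: 1×oxalato (-2 each), 2×cyano (-1 each), 1×glycinato (-1 each); total -5. So Mo + (-5) = 2−, giving Mo = +3.
The complex ion is anionic, so molybdenum takes the -ate form molybdate(III).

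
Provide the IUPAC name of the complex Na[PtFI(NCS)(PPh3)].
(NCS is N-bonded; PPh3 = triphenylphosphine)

The 1 sodium counter-ion carries a total charge of +1, so each complex ion is 1−.
Ligand charges: 1×isothiocyanato (-1 each), 1×fluoro (-1 each), 1×triphenylphosphine (neutral), 1×iodo (-1 each); total -3. So Pt + (-3) = 1−, giving Pt = +2.
Ligands are named alphabetically: fluoro before iodo before isothiocyanato before triphenylphosphine.
The complex ion is anionic, so platinum takes the -ate form platinate(II).

sodium fluoroiodoisothiocyanato(triphenylphosphine)platinate(II)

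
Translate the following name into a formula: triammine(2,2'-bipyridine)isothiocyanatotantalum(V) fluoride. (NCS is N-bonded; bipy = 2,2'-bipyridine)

Ligands: 1 isothiocyanato (NCS, -1), 1 2,2'-bipyridine (bipy, neutral), 3 ammine (NH3, neutral). Ligand charge sum = -1.
With Ta in oxidation state +5, the complex ion is [Ta...]^4+.
Charge balance with fluoride (-1) requires 1 complex ion per 4 fluoride.

[Ta(bipy)(NCS)(NH3)3]F4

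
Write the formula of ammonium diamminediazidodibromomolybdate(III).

Ligands: 2 bromo (Br, -1), 2 azido (N3, -1), 2 ammine (NH3, neutral). Ligand charge sum = -4.
With Mo in oxidation state +3, the complex ion is [Mo...]^1−.
Charge balance with ammonium (+1) requires 1 complex ion per 1 ammonium.

NH4[MoBr2(N3)2(NH3)2]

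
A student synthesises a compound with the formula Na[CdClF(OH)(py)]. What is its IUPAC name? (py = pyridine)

The 1 sodium counter-ion carries a total charge of +1, so each complex ion is 1−.
Ligand charges: 1×chloro (-1 each), 1×pyridine (neutral), 1×fluoro (-1 each), 1×hydroxo (-1 each); total -3. So Cd + (-3) = 1−, giving Cd = +2.
Ligands are named alphabetically: chloro before fluoro before hydroxo before pyridine.
The complex ion is anionic, so cadmium takes the -ate form cadmate(II).

sodium chlorofluorohydroxo(pyridine)cadmate(II)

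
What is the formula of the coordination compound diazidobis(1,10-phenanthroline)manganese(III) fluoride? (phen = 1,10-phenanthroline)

[Mn(N3)2(phen)2]F

Ligands: 2 azido (N3, -1), 2 1,10-phenanthroline (phen, neutral). Ligand charge sum = -2.
With Mn in oxidation state +3, the complex ion is [Mn...]^1+.
Charge balance with fluoride (-1) requires 1 complex ion per 1 fluoride.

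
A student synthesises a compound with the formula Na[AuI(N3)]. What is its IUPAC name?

sodium azidoiodoaurate(I)

The 1 sodium counter-ion carries a total charge of +1, so each complex ion is 1−.
Ligand charges: 1×iodo (-1 each), 1×azido (-1 each); total -2. So Au + (-2) = 1−, giving Au = +1.
The complex ion is anionic, so gold takes the -ate form aurate(I).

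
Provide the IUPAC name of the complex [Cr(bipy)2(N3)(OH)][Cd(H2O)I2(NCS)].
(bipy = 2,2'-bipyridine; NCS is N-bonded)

azidobis(2,2'-bipyridine)hydroxochromium(III) aquadiiodoisothiocyanatocadmate(II)

Cadmium is always +2 in its complexes; the anion's ligand charges sum to -3, so the complex anion is 1−.
A 1:1 salt means the cation carries the equal and opposite charge, 1+.
Cation: ligand charges sum to -2; for the ion to be 1+, Cr = +3.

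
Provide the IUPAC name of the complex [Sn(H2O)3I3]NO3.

The 1 nitrate counter-ion carries a total charge of -1, so each complex ion is 1+.
Ligand charges: 3×aqua (neutral), 3×iodo (-1 each); total -3. So Sn + (-3) = 1+, giving Sn = +4.
Ligands are named alphabetically: aqua before iodo.

triaquatriiodotin(IV) nitrate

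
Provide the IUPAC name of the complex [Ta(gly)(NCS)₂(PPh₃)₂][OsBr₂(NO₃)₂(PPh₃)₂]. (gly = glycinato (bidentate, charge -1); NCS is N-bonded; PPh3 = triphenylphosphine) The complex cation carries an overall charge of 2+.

The complex cation is given as 2+; its ligand charges sum to -3, so Ta = +5.
A 1:1 salt means the anion carries the equal and opposite charge, 2−.
Anion: ligand charges sum to -4; for the ion to be 2−, Os = +2.

(glycinato)diisothiocyanatobis(triphenylphosphine)tantalum(V) dibromodinitratobis(triphenylphosphine)osmate(II)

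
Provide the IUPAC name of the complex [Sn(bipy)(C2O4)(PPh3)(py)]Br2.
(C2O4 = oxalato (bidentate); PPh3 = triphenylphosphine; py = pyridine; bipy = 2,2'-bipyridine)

(2,2'-bipyridine)oxalato(pyridine)(triphenylphosphine)tin(IV) bromide

The 2 bromide counter-ions carry a total charge of -2, so each complex ion is 2+.
Ligand charges: 1×oxalato (-2 each), 1×triphenylphosphine (neutral), 1×pyridine (neutral), 1×2,2'-bipyridine (neutral); total -2. So Sn + (-2) = 2+, giving Sn = +4.
Ligands are named alphabetically: bipyridine before oxalato before pyridine before triphenylphosphine.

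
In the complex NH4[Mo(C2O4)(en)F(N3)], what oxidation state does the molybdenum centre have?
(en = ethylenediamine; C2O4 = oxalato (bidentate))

1 ammonium outside the brackets (+1 each) → the complex ion is 1−.
Ligand charges: 1×en neutral; 1×C2O4 = -2; 1×N3 = -1; 1×F = -1; sum -4.
Mo + (-4) = 1− ⇒ Mo is +3.

+3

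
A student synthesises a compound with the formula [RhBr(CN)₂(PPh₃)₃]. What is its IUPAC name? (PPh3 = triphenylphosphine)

bromodicyanotris(triphenylphosphine)rhodium(III)

There is no counter-ion, so the complex is neutral overall.
Ligand charges: 2×cyano (-1 each), 3×triphenylphosphine (neutral), 1×bromo (-1 each); total -3. So Rh + (-3) = 0, giving Rh = +3.
Ligands are named alphabetically: bromo before cyano before triphenylphosphine.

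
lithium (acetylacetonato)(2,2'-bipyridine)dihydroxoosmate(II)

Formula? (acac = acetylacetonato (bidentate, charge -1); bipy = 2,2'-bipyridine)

Li[Os(acac)(bipy)(OH)2]

Ligands: 1 acetylacetonato (acac, -1), 1 2,2'-bipyridine (bipy, neutral), 2 hydroxo (OH, -1). Ligand charge sum = -3.
With Os in oxidation state +2, the complex ion is [Os...]^1−.
Charge balance with lithium (+1) requires 1 complex ion per 1 lithium.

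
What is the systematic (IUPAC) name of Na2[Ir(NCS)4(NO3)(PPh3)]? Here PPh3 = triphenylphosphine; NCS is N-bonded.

The 2 sodium counter-ions carry a total charge of +2, so each complex ion is 2−.
Ligand charges: 1×triphenylphosphine (neutral), 1×nitrato (-1 each), 4×isothiocyanato (-1 each); total -5. So Ir + (-5) = 2−, giving Ir = +3.
Ligands are named alphabetically: isothiocyanato before nitrato before triphenylphosphine.
The complex ion is anionic, so iridium takes the -ate form iridate(III).

sodium tetraisothiocyanatonitrato(triphenylphosphine)iridate(III)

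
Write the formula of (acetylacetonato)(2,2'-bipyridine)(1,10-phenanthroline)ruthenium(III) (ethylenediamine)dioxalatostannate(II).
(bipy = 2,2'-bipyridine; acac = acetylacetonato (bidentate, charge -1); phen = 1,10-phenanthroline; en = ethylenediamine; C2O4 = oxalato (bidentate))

Cation [Ru…]: ligand charges -1, Ru(III) ⇒ ion charge 2+.
Anion [Sn…]: ligand charges -4, Sn(II) ⇒ ion charge 2−.
One 2+ cation balances one 2− anion.

[Ru(acac)(bipy)(phen)][Sn(C2O4)2(en)]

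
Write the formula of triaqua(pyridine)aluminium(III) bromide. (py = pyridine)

[Al(H2O)3(py)]Br3

Ligands: 3 aqua (H2O, neutral), 1 pyridine (py, neutral). Ligand charge sum = 0.
Charge balance with bromide (-1) requires 1 complex ion per 3 bromide.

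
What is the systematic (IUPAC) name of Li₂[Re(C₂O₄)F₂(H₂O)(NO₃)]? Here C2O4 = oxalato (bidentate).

lithium aquadifluoronitratooxalatorhenate(III)

The 2 lithium counter-ions carry a total charge of +2, so each complex ion is 2−.
Ligand charges: 1×oxalato (-2 each), 1×nitrato (-1 each), 2×fluoro (-1 each), 1×aqua (neutral); total -5. So Re + (-5) = 2−, giving Re = +3.
Ligands are named alphabetically: aqua before fluoro before nitrato before oxalato.
The complex ion is anionic, so rhenium takes the -ate form rhenate(III).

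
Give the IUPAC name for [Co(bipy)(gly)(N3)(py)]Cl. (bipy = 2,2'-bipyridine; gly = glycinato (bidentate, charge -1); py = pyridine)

The 1 chloride counter-ion carries a total charge of -1, so each complex ion is 1+.
Ligand charges: 1×2,2'-bipyridine (neutral), 1×glycinato (-1 each), 1×azido (-1 each), 1×pyridine (neutral); total -2. So Co + (-2) = 1+, giving Co = +3.
Ligands are named alphabetically: azido before bipyridine before glycinato before pyridine.

azido(2,2'-bipyridine)(glycinato)(pyridine)cobalt(III) chloride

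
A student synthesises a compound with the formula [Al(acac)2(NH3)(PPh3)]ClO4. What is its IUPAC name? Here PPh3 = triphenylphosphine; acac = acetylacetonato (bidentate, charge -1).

bis(acetylacetonato)ammine(triphenylphosphine)aluminium(III) perchlorate

The 1 perchlorate counter-ion carries a total charge of -1, so each complex ion is 1+.
Ligand charges: 1×ammine (neutral), 1×triphenylphosphine (neutral), 2×acetylacetonato (-1 each); total -2. So Al + (-2) = 1+, giving Al = +3.
Ligands are named alphabetically: acetylacetonato before ammine before triphenylphosphine.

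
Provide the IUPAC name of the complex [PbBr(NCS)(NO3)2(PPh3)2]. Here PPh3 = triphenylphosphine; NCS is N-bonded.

There is no counter-ion, so the complex is neutral overall.
Ligand charges: 2×nitrato (-1 each), 1×bromo (-1 each), 2×triphenylphosphine (neutral), 1×isothiocyanato (-1 each); total -4. So Pb + (-4) = 0, giving Pb = +4.
Ligands are named alphabetically: bromo before isothiocyanato before nitrato before triphenylphosphine.

bromoisothiocyanatodinitratobis(triphenylphosphine)lead(IV)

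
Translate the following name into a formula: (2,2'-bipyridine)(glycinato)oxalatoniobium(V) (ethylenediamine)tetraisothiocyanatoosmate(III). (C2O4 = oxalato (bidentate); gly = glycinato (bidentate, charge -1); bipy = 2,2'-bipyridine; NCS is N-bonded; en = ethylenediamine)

[Nb(bipy)(C2O4)(gly)][Os(en)(NCS)4]2

Cation [Nb…]: ligand charges -3, Nb(V) ⇒ ion charge 2+.
Anion [Os…]: ligand charges -4, Os(III) ⇒ ion charge 1−.
One 2+ cation requires 2 of the 1− anion.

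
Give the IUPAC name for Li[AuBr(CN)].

The 1 lithium counter-ion carries a total charge of +1, so each complex ion is 1−.
Ligand charges: 1×cyano (-1 each), 1×bromo (-1 each); total -2. So Au + (-2) = 1−, giving Au = +1.
Ligands are named alphabetically: bromo before cyano.
The complex ion is anionic, so gold takes the -ate form aurate(I).

lithium bromocyanoaurate(I)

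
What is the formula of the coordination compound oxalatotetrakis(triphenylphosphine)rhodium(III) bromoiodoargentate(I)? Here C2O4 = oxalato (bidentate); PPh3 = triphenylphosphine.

Cation [Rh…]: ligand charges -2, Rh(III) ⇒ ion charge 1+.
Anion [Ag…]: ligand charges -2, Ag(I) ⇒ ion charge 1−.

[Rh(C2O4)(PPh3)4][AgBrI]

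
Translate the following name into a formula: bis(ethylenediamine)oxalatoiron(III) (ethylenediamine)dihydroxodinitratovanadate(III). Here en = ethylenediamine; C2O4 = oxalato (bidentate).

Cation [Fe…]: ligand charges -2, Fe(III) ⇒ ion charge 1+.
Anion [V…]: ligand charges -4, V(III) ⇒ ion charge 1−.

[Fe(C2O4)(en)2][V(en)(NO3)2(OH)2]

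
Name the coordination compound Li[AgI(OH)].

lithium hydroxoiodoargentate(I)

The 1 lithium counter-ion carries a total charge of +1, so each complex ion is 1−.
Ligand charges: 1×iodo (-1 each), 1×hydroxo (-1 each); total -2. So Ag + (-2) = 1−, giving Ag = +1.
The complex ion is anionic, so silver takes the -ate form argentate(I).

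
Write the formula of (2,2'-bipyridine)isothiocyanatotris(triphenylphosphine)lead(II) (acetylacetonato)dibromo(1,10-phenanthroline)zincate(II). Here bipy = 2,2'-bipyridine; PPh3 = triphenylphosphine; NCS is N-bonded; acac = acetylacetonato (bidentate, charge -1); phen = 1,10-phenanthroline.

[Pb(bipy)(NCS)(PPh3)3][Zn(acac)Br2(phen)]

Cation [Pb…]: ligand charges -1, Pb(II) ⇒ ion charge 1+.
Anion [Zn…]: ligand charges -3, Zn(II) ⇒ ion charge 1−.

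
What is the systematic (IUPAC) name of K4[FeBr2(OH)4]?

potassium dibromotetrahydroxoferrate(II)

The 4 potassium counter-ions carry a total charge of +4, so each complex ion is 4−.
Ligand charges: 2×bromo (-1 each), 4×hydroxo (-1 each); total -6. So Fe + (-6) = 4−, giving Fe = +2.
Ligands are named alphabetically: bromo before hydroxo.
The complex ion is anionic, so iron takes the -ate form ferrate(II).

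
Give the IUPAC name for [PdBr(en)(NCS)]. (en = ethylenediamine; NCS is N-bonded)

bromo(ethylenediamine)isothiocyanatopalladium(II)

There is no counter-ion, so the complex is neutral overall.
Ligand charges: 1×ethylenediamine (neutral), 1×isothiocyanato (-1 each), 1×bromo (-1 each); total -2. So Pd + (-2) = 0, giving Pd = +2.
Ligands are named alphabetically: bromo before ethylenediamine before isothiocyanato.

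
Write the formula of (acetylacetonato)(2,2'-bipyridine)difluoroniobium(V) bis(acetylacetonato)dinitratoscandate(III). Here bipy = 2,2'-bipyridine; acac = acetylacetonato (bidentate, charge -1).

[Nb(acac)(bipy)F2][Sc(acac)2(NO3)2]2

Cation [Nb…]: ligand charges -3, Nb(V) ⇒ ion charge 2+.
Anion [Sc…]: ligand charges -4, Sc(III) ⇒ ion charge 1−.
One 2+ cation requires 2 of the 1− anion.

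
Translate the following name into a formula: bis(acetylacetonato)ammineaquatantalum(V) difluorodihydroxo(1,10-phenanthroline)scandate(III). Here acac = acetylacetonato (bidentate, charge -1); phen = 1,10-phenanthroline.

[Ta(acac)2(H2O)(NH3)][ScF2(OH)2(phen)]3

Cation [Ta…]: ligand charges -2, Ta(V) ⇒ ion charge 3+.
Anion [Sc…]: ligand charges -4, Sc(III) ⇒ ion charge 1−.
One 3+ cation requires 3 of the 1− anion.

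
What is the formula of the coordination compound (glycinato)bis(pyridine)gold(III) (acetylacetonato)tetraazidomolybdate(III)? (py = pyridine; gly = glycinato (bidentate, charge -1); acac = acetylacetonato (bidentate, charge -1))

Cation [Au…]: ligand charges -1, Au(III) ⇒ ion charge 2+.
Anion [Mo…]: ligand charges -5, Mo(III) ⇒ ion charge 2−.
One 2+ cation balances one 2− anion.

[Au(gly)(py)2][Mo(acac)(N3)4]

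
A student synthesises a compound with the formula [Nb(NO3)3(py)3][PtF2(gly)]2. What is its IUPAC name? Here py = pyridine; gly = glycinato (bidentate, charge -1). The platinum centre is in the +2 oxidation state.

trinitratotris(pyridine)niobium(V) difluoro(glycinato)platinate(II)

Pt is given as +2; the anion's ligand charges sum to -3, so the complex anion is 1−.
With 2 anions per cation, the cation must be 2×1 = 2+.
Cation: ligand charges sum to -3; for the ion to be 2+, Nb = +5.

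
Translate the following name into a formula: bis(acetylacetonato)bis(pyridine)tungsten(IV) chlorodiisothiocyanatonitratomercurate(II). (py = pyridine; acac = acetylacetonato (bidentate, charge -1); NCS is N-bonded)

Cation [W…]: ligand charges -2, W(IV) ⇒ ion charge 2+.
Anion [Hg…]: ligand charges -4, Hg(II) ⇒ ion charge 2−.
One 2+ cation balances one 2− anion.

[W(acac)2(py)2][HgCl(NCS)2(NO3)]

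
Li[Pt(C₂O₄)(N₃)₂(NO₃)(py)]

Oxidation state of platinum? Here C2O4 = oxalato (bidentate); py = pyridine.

+4

1 lithium outside the brackets (+1 each) → the complex ion is 1−.
Ligand charges: 1×C2O4 = -2; 2×N3 = -2; 1×NO3 = -1; 1×py neutral; sum -5.
Pt + (-5) = 1− ⇒ Pt is +4.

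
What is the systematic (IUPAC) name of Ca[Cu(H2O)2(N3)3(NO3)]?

The 1 calcium counter-ion carries a total charge of +2, so each complex ion is 2−.
Ligand charges: 3×azido (-1 each), 2×aqua (neutral), 1×nitrato (-1 each); total -4. So Cu + (-4) = 2−, giving Cu = +2.
Ligands are named alphabetically: aqua before azido before nitrato.
The complex ion is anionic, so copper takes the -ate form cuprate(II).

calcium diaquatriazidonitratocuprate(II)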